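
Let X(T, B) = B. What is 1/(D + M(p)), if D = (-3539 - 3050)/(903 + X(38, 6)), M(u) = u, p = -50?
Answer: -909/52039 ≈ -0.017468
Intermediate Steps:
D = -6589/909 (D = (-3539 - 3050)/(903 + 6) = -6589/909 ≈ -7.2486)
1/(D + M(p)) = 1/(-6589/909 - 50) = 1/(-52039/909) = -909/52039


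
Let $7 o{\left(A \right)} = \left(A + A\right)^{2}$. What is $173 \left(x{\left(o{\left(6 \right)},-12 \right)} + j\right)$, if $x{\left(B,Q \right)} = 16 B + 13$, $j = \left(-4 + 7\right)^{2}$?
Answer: $\frac{425234}{7} \approx 60748.0$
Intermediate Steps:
$j = 9$ ($j = 3^{2} = 9$)
$o{\left(A \right)} = \frac{4 A^{2}}{7}$ ($o{\left(A \right)} = \frac{\left(A + A\right)^{2}}{7} = \frac{\left(2 A\right)^{2}}{7} = \frac{4 A^{2}}{7}$)
$x{\left(B,Q \right)} = 13 + 16 B$
$173 \left(x{\left(o{\left(6 \right)},-12 \right)} + j\right) = 173 \left(\left(13 + 16 \frac{4 \cdot 6^{2}}{7}\right) + 9\right) = 173 \left(\left(13 + 16 \cdot \frac{4}{7} \cdot 36\right) + 9\right) = 173 \left(\left(13 + 16 \cdot \frac{144}{7}\right) + 9\right) = 173 \left(\left(13 + \frac{2304}{7}\right) + 9\right) = 173 \left(\frac{2395}{7} + 9\right) = 173 \cdot \frac{2458}{7} = \frac{425234}{7}$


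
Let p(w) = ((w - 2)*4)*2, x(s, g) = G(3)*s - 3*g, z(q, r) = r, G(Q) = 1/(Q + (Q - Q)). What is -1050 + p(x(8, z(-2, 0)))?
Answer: -3134/3 ≈ -1044.7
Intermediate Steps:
G(Q) = 1/Q (G(Q) = 1/(Q + 0) = 1/Q)
x(s, g) = -3*g + s/3 (x(s, g) = s/3 - 3*g = -3*g + s/3)
p(w) = -16 + 8*w (p(w) = ((-2 + w)*4)*2 = (-8 + 4*w)*2 = -16 + 8*w)
-1050 + p(x(8, z(-2, 0))) = -1050 + (-16 + 8*(-3*0 + (⅓)*8)) = -1050 + (-16 + 8*(0 + 8/3)) = -1050 + (-16 + 8*(8/3)) = -1050 + (-16 + 64/3) = -1050 + 16/3 = -3134/3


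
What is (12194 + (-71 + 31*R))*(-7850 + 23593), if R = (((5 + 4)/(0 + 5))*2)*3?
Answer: 980615727/5 ≈ 1.9612e+8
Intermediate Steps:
R = 54/5 (R = ((9/5)*2)*3 = (18/5)*3 = 54/5 ≈ 10.800)
(12194 + (-71 + 31*R))*(-7850 + 23593) = (12194 + (-71 + 31*(54/5)))*(-7850 + 23593) = (12194 + (-71 + 1674/5))*15743 = (12194 + 1319/5)*15743 = (62289/5)*15743 = 980615727/5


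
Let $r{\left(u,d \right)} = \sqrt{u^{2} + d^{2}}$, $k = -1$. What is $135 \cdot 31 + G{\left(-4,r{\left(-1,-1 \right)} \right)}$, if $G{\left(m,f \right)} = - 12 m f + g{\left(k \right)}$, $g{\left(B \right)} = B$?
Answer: $4184 + 48 \sqrt{2} \approx 4251.9$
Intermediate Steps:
$r{\left(u,d \right)} = \sqrt{d^{2} + u^{2}}$
$G{\left(m,f \right)} = -1 - 12 f m$ ($G{\left(m,f \right)} = - 12 m f - 1 = - 12 f m - 1 = -1 - 12 f m$)
$135 \cdot 31 + G{\left(-4,r{\left(-1,-1 \right)} \right)} = 135 \cdot 31 - \left(1 + 12 \sqrt{\left(-1\right)^{2} + \left(-1\right)^{2}} \left(-4\right)\right) = 4185 - \left(1 + 12 \sqrt{1 + 1} \left(-4\right)\right) = 4185 - \left(1 + 12 \sqrt{2} \left(-4\right)\right) = 4185 - \left(1 - 48 \sqrt{2}\right) = 4184 + 48 \sqrt{2}$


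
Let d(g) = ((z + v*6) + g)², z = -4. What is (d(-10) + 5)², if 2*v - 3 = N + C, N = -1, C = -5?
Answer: 285156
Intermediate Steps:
v = -3/2 (v = 3/2 + (-1 - 5)/2 = 3/2 + (½)*(-6) = 3/2 - 3 = -3/2 ≈ -1.5000)
d(g) = (-13 + g)² (d(g) = ((-4 - 3/2*6) + g)² = ((-4 - 9) + g)² = (-13 + g)²)
(d(-10) + 5)² = ((-13 - 10)² + 5)² = ((-23)² + 5)² = (529 + 5)² = 534² = 285156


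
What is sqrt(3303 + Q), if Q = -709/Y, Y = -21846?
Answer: sqrt(1576364694762)/21846 ≈ 57.472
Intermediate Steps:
Q = 709/21846 (Q = -709/(-21846) = -709*(-1/21846) = 709/21846 ≈ 0.032454)
sqrt(3303 + Q) = sqrt(3303 + 709/21846) = sqrt(72158047/21846) = sqrt(1576364694762)/21846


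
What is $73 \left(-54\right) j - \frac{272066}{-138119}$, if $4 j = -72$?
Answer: $\frac{9800643830}{138119} \approx 70958.0$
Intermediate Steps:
$j = -18$ ($j = \frac{1}{4} \left(-72\right) = -18$)
$73 \left(-54\right) j - \frac{272066}{-138119} = 73 \left(-54\right) \left(-18\right) - \frac{272066}{-138119} = \left(-3942\right) \left(-18\right) - - \frac{272066}{138119} = 70956 + \frac{272066}{138119} = \frac{9800643830}{138119}$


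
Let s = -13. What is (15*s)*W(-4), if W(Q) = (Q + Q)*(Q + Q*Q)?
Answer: 18720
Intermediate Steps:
W(Q) = 2*Q*(Q + Q²) (W(Q) = (2*Q)*(Q + Q²) = 2*Q*(Q + Q²))
(15*s)*W(-4) = (15*(-13))*(2*(-4)²*(1 - 4)) = -390*16*(-3) = -195*(-96) = 18720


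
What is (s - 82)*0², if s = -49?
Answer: 0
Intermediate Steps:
(s - 82)*0² = (-49 - 82)*0² = -131*0 = 0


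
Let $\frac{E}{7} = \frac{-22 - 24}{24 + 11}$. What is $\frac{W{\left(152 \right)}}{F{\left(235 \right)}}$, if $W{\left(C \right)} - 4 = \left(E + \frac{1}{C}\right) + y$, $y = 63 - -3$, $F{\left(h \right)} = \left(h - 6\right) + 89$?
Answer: $\frac{46213}{241680} \approx 0.19122$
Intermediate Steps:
$E = - \frac{46}{5}$ ($E = 7 \frac{-22 - 24}{24 + 11} = 7 \left(- \frac{46}{35}\right) = - \frac{46}{5} \approx -9.2$)
$F{\left(h \right)} = 83 + h$ ($F{\left(h \right)} = \left(-6 + h\right) + 89 = 83 + h$)
$y = 66$ ($y = 63 + 3 = 66$)
$W{\left(C \right)} = \frac{304}{5} + \frac{1}{C}$ ($W{\left(C \right)} = 4 + \left(\left(- \frac{46}{5} + \frac{1}{C}\right) + 66\right) = 4 + \left(\frac{284}{5} + \frac{1}{C}\right) = \frac{304}{5} + \frac{1}{C}$)
$\frac{W{\left(152 \right)}}{F{\left(235 \right)}} = \frac{\frac{304}{5} + \frac{1}{152}}{83 + 235} = \frac{\frac{304}{5} + \frac{1}{152}}{318} = \frac{46213}{760} \cdot \frac{1}{318} = \frac{46213}{241680}$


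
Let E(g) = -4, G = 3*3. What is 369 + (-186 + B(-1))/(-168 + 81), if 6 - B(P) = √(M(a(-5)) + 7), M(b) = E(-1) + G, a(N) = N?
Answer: 10761/29 + 2*√3/87 ≈ 371.11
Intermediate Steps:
G = 9
M(b) = 5 (M(b) = -4 + 9 = 5)
B(P) = 6 - 2*√3 (B(P) = 6 - √(5 + 7) = 6 - √12 = 6 - 2*√3)
369 + (-186 + B(-1))/(-168 + 81) = 369 + (-186 + (6 - 2*√3))/(-168 + 81) = 369 + (-180 - 2*√3)/(-87) = 369 + (-180 - 2*√3)*(-1/87) = 369 + (60/29 + 2*√3/87) = 10761/29 + 2*√3/87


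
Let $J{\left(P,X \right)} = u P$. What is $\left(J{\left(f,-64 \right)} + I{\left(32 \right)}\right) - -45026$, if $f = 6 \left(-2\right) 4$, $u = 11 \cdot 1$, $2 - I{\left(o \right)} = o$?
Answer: $44468$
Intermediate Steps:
$I{\left(o \right)} = 2 - o$
$u = 11$
$f = -48$ ($f = \left(-12\right) 4 = -48$)
$J{\left(P,X \right)} = 11 P$
$\left(J{\left(f,-64 \right)} + I{\left(32 \right)}\right) - -45026 = \left(11 \left(-48\right) + \left(2 - 32\right)\right) - -45026 = \left(-528 + \left(2 - 32\right)\right) + 45026 = \left(-528 - 30\right) + 45026 = -558 + 45026 = 44468$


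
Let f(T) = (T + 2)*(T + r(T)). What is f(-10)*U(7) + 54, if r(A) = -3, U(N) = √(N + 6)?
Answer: 54 + 104*√13 ≈ 428.98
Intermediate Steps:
U(N) = √(6 + N)
f(T) = (-3 + T)*(2 + T) (f(T) = (T + 2)*(T - 3) = (2 + T)*(-3 + T) = (-3 + T)*(2 + T))
f(-10)*U(7) + 54 = (-6 + (-10)² - 1*(-10))*√(6 + 7) + 54 = (-6 + 100 + 10)*√13 + 54 = 104*√13 + 54 = 54 + 104*√13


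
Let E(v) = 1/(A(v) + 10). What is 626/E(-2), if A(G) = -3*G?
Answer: 10016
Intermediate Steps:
E(v) = 1/(10 - 3*v) (E(v) = 1/(-3*v + 10) = 1/(10 - 3*v))
626/E(-2) = 626/((-1/(-10 + 3*(-2)))) = 626/((-1/(-10 - 6))) = 626/((-1/(-16))) = 626/((-1*(-1/16))) = 626/(1/16) = 626*16 = 10016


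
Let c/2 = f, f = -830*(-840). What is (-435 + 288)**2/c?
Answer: 1029/66400 ≈ 0.015497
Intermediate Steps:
f = 697200
c = 1394400 (c = 2*697200 = 1394400)
(-435 + 288)**2/c = (-435 + 288)**2/1394400 = (-147)**2*(1/1394400) = 21609*(1/1394400) = 1029/66400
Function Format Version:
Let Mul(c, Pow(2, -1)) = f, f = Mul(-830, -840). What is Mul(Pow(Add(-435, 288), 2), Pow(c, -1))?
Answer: Rational(1029, 66400) ≈ 0.015497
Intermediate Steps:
f = 697200
c = 1394400 (c = Mul(2, 697200) = 1394400)
Mul(Pow(Add(-435, 288), 2), Pow(c, -1)) = Mul(Pow(Add(-435, 288), 2), Pow(1394400, -1)) = Mul(Pow(-147, 2), Rational(1, 1394400)) = Mul(21609, Rational(1, 1394400)) = Rational(1029, 66400)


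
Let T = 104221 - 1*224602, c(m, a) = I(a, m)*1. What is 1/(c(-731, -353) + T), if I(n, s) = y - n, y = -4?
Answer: -1/120032 ≈ -8.3311e-6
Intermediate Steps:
I(n, s) = -4 - n
c(m, a) = -4 - a (c(m, a) = (-4 - a)*1 = -4 - a)
T = -120381 (T = 104221 - 224602 = -120381)
1/(c(-731, -353) + T) = 1/((-4 - 1*(-353)) - 120381) = 1/((-4 + 353) - 120381) = 1/(349 - 120381) = 1/(-120032) = -1/120032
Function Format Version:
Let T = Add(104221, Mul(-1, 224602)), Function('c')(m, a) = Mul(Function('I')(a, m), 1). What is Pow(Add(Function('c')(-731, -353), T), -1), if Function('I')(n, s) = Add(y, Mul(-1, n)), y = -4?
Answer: Rational(-1, 120032) ≈ -8.3311e-6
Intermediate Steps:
Function('I')(n, s) = Add(-4, Mul(-1, n))
Function('c')(m, a) = Add(-4, Mul(-1, a)) (Function('c')(m, a) = Mul(Add(-4, Mul(-1, a)), 1) = Add(-4, Mul(-1, a)))
T = -120381 (T = Add(104221, -224602) = -120381)
Pow(Add(Function('c')(-731, -353), T), -1) = Pow(Add(Add(-4, Mul(-1, -353)), -120381), -1) = Pow(Add(Add(-4, 353), -120381), -1) = Pow(Add(349, -120381), -1) = Pow(-120032, -1) = Rational(-1, 120032)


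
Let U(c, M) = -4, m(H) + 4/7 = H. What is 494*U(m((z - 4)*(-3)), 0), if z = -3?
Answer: -1976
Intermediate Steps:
m(H) = -4/7 + H
494*U(m((z - 4)*(-3)), 0) = 494*(-4) = -1976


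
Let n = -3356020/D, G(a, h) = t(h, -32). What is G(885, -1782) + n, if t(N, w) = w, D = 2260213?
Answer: -75682836/2260213 ≈ -33.485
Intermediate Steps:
G(a, h) = -32
n = -3356020/2260213 ≈ -1.4848
G(885, -1782) + n = -32 - 3356020/2260213 = -75682836/2260213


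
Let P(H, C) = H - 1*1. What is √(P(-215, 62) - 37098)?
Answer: 3*I*√4146 ≈ 193.17*I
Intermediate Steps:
P(H, C) = -1 + H (P(H, C) = H - 1 = -1 + H)
√(P(-215, 62) - 37098) = √((-1 - 215) - 37098) = √(-216 - 37098) = √(-37314) = 3*I*√4146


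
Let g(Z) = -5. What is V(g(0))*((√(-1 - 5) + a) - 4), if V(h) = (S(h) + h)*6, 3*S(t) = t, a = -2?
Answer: 240 - 40*I*√6 ≈ 240.0 - 97.98*I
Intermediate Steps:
S(t) = t/3
V(h) = 8*h (V(h) = (h/3 + h)*6 = (4*h/3)*6 = 8*h)
V(g(0))*((√(-1 - 5) + a) - 4) = (8*(-5))*((√(-1 - 5) - 2) - 4) = -40*((√(-6) - 2) - 4) = -40*((I*√6 - 2) - 4) = -40*((-2 + I*√6) - 4) = -40*(-6 + I*√6) = 240 - 40*I*√6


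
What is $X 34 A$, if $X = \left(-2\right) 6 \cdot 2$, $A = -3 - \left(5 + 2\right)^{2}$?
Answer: $42432$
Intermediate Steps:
$A = -52$ ($A = -3 - 7^{2} = -3 - 49 = -52$)
$X = -24$ ($X = \left(-12\right) 2 = -24$)
$X 34 A = \left(-24\right) 34 \left(-52\right) = \left(-816\right) \left(-52\right) = 42432$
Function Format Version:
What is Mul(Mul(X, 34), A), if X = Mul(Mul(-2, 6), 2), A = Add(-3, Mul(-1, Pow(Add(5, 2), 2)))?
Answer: 42432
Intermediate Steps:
A = -52 (A = Add(-3, Mul(-1, Pow(7, 2))) = Add(-3, Mul(-1, 49)) = Add(-3, -49) = -52)
X = -24 (X = Mul(-12, 2) = -24)
Mul(Mul(X, 34), A) = Mul(Mul(-24, 34), -52) = Mul(-816, -52) = 42432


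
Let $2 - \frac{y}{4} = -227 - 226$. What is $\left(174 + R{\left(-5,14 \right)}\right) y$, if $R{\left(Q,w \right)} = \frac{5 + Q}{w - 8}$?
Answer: $316680$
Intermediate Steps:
$y = 1820$ ($y = 8 - 4 \left(-227 - 226\right) = 8 - -1812 = 8 + 1812 = 1820$)
$R{\left(Q,w \right)} = \frac{5 + Q}{-8 + w}$
$\left(174 + R{\left(-5,14 \right)}\right) y = \left(174 + \frac{5 - 5}{-8 + 14}\right) 1820 = \left(174 + \frac{1}{6} \cdot 0\right) 1820 = \left(174 + 0\right) 1820 = 174 \cdot 1820 = 316680$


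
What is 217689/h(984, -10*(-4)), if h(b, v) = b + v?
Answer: 217689/1024 ≈ 212.59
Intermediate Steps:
217689/h(984, -10*(-4)) = 217689/(984 - 10*(-4)) = 217689/(984 + 40) = 217689/1024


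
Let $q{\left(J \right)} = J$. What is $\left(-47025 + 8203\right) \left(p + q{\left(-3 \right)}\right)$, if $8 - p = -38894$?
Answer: $-1510136978$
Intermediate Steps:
$p = 38902$ ($p = 8 - -38894 = 8 + 38894 = 38902$)
$\left(-47025 + 8203\right) \left(p + q{\left(-3 \right)}\right) = \left(-47025 + 8203\right) \left(38902 - 3\right) = \left(-38822\right) 38899 = -1510136978$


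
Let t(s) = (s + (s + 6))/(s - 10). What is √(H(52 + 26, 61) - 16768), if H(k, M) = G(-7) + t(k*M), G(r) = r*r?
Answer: I*√94214908230/2374 ≈ 129.29*I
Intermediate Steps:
G(r) = r²
t(s) = (6 + 2*s)/(-10 + s) (t(s) = (s + (6 + s))/(-10 + s) = (6 + 2*s)/(-10 + s))
H(k, M) = 49 + 2*(3 + M*k)/(-10 + M*k) (H(k, M) = (-7)² + 2*(3 + k*M)/(-10 + k*M) = 49 + 2*(3 + M*k)/(-10 + M*k))
√(H(52 + 26, 61) - 16768) = √((-484 + 51*61*(52 + 26))/(-10 + 61*(52 + 26)) - 16768) = √((-484 + 51*61*78)/(-10 + 61*78) - 16768) = √((-484 + 242658)/(-10 + 4758) - 16768) = √(242174/4748 - 16768) = √((1/4748)*242174 - 16768) = √(121087/2374 - 16768) = √(-39686145/2374) = I*√94214908230/2374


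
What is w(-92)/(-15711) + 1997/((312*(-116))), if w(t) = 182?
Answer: -4217979/63179168 ≈ -0.066762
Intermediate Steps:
w(-92)/(-15711) + 1997/((312*(-116))) = 182/(-15711) + 1997/((312*(-116))) = 182*(-1/15711) + 1997/(-36192) = -182/15711 + 1997*(-1/36192) = -182/15711 - 1997/36192 = -4217979/63179168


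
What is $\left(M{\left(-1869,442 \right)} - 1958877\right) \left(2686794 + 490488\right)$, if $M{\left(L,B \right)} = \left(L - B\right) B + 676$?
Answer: $-9467229615966$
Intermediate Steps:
$M{\left(L,B \right)} = 676 + B \left(L - B\right)$ ($M{\left(L,B \right)} = B \left(L - B\right) + 676 = 676 + B \left(L - B\right)$)
$\left(M{\left(-1869,442 \right)} - 1958877\right) \left(2686794 + 490488\right) = \left(\left(676 - 442^{2} + 442 \left(-1869\right)\right) - 1958877\right) \left(2686794 + 490488\right) = \left(\left(676 - 195364 - 826098\right) - 1958877\right) 3177282 = \left(-1020786 - 1958877\right) 3177282 = \left(-2979663\right) 3177282 = -9467229615966$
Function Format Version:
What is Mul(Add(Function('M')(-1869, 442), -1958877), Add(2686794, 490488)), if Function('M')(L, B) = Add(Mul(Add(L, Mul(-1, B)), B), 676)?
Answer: -9467229615966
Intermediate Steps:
Function('M')(L, B) = Add(676, Mul(B, Add(L, Mul(-1, B)))) (Function('M')(L, B) = Add(Mul(B, Add(L, Mul(-1, B))), 676) = Add(676, Mul(B, Add(L, Mul(-1, B)))))
Mul(Add(Function('M')(-1869, 442), -1958877), Add(2686794, 490488)) = Mul(Add(Add(676, Mul(-1, Pow(442, 2)), Mul(442, -1869)), -1958877), Add(2686794, 490488)) = Mul(Add(Add(676, Mul(-1, 195364), -826098), -1958877), 3177282) = Mul(Add(Add(676, -195364, -826098), -1958877), 3177282) = Mul(Add(-1020786, -1958877), 3177282) = Mul(-2979663, 3177282) = -9467229615966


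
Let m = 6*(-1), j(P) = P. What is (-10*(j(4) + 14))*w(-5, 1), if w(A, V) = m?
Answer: 1080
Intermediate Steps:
m = -6
w(A, V) = -6
(-10*(j(4) + 14))*w(-5, 1) = -10*(4 + 14)*(-6) = -10*18*(-6) = -180*(-6) = 1080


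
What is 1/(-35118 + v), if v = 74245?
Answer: 1/39127 ≈ 2.5558e-5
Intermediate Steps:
1/(-35118 + v) = 1/(-35118 + 74245) = 1/39127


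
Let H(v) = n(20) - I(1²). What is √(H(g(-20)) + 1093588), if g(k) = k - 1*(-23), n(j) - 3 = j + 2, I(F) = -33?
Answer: √1093646 ≈ 1045.8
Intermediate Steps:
n(j) = 5 + j (n(j) = 3 + (j + 2) = 3 + (2 + j) = 5 + j)
g(k) = 23 + k (g(k) = k + 23 = 23 + k)
H(v) = 58 (H(v) = (5 + 20) - 1*(-33) = 25 + 33 = 58)
√(H(g(-20)) + 1093588) = √(58 + 1093588) = √1093646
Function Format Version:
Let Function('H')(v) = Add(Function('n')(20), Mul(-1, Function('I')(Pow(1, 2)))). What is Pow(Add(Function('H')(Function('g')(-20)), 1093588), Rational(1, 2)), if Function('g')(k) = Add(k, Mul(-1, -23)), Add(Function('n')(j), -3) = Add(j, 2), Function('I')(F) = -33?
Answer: Pow(1093646, Rational(1, 2)) ≈ 1045.8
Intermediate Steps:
Function('n')(j) = Add(5, j) (Function('n')(j) = Add(3, Add(j, 2)) = Add(3, Add(2, j)) = Add(5, j))
Function('g')(k) = Add(23, k) (Function('g')(k) = Add(k, 23) = Add(23, k))
Function('H')(v) = 58 (Function('H')(v) = Add(Add(5, 20), Mul(-1, -33)) = Add(25, 33) = 58)
Pow(Add(Function('H')(Function('g')(-20)), 1093588), Rational(1, 2)) = Pow(Add(58, 1093588), Rational(1, 2)) = Pow(1093646, Rational(1, 2))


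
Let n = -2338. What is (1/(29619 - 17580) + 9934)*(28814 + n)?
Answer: 3166408525252/12039 ≈ 2.6301e+8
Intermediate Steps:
(1/(29619 - 17580) + 9934)*(28814 + n) = (1/(29619 - 17580) + 9934)*(28814 - 2338) = (1/12039 + 9934)*26476 = (119595427/12039)*26476 = 3166408525252/12039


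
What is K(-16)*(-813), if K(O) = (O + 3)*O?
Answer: -169104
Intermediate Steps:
K(O) = O*(3 + O) (K(O) = (3 + O)*O = O*(3 + O))
K(-16)*(-813) = -16*(3 - 16)*(-813) = -16*(-13)*(-813) = 208*(-813) = -169104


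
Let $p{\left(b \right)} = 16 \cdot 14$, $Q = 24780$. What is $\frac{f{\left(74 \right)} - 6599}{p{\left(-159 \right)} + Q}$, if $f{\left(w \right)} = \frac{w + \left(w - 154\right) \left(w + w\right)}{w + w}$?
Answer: $- \frac{703}{2632} \approx -0.2671$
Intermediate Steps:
$f{\left(w \right)} = \frac{w + 2 w \left(-154 + w\right)}{2 w}$ ($f{\left(w \right)} = \frac{w + \left(-154 + w\right) 2 w}{2 w} = \left(w + 2 w \left(-154 + w\right)\right) \frac{1}{2 w} = \frac{w + 2 w \left(-154 + w\right)}{2 w}$)
$p{\left(b \right)} = 224$
$\frac{f{\left(74 \right)} - 6599}{p{\left(-159 \right)} + Q} = \frac{\left(- \frac{307}{2} + 74\right) - 6599}{224 + 24780} = \frac{- \frac{159}{2} - 6599}{25004} = \left(- \frac{13357}{2}\right) \frac{1}{25004} = - \frac{703}{2632}$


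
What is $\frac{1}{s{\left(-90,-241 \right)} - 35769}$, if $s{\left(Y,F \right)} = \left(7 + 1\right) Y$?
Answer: $- \frac{1}{36489} \approx -2.7406 \cdot 10^{-5}$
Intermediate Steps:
$s{\left(Y,F \right)} = 8 Y$
$\frac{1}{s{\left(-90,-241 \right)} - 35769} = \frac{1}{8 \left(-90\right) - 35769} = \frac{1}{-720 - 35769} = \frac{1}{-36489} = - \frac{1}{36489}$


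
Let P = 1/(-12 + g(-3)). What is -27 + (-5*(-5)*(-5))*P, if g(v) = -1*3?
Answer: -56/3 ≈ -18.667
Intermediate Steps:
g(v) = -3
P = -1/15 (P = 1/(-12 - 3) = 1/(-15) = -1/15 ≈ -0.066667)
-27 + (-5*(-5)*(-5))*P = -27 + (-5*(-5)*(-5))*(-1/15) = -27 + (25*(-5))*(-1/15) = -27 - 125*(-1/15) = -27 + 25/3 = -56/3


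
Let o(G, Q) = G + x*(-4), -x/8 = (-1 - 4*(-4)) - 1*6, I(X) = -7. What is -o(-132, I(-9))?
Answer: -156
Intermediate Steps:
x = -72 (x = -8*((-1 - 4*(-4)) - 1*6) = -8*((-1 + 16) - 6) = -8*(15 - 6) = -8*9 = -72)
o(G, Q) = 288 + G (o(G, Q) = G - 72*(-4) = G + 288 = 288 + G)
-o(-132, I(-9)) = -(288 - 132) = -1*156 = -156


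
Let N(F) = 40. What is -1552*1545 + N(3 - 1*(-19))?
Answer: -2397800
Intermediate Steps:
-1552*1545 + N(3 - 1*(-19)) = -1552*1545 + 40 = -2397840 + 40 = -2397800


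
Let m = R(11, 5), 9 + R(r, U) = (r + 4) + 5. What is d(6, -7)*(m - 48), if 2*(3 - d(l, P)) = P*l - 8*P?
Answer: 148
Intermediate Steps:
R(r, U) = r (R(r, U) = -9 + ((r + 4) + 5) = -9 + ((4 + r) + 5) = -9 + (9 + r) = r)
d(l, P) = 3 + 4*P - P*l/2 (d(l, P) = 3 - (P*l - 8*P)/2 = 3 - (-8*P + P*l)/2 = 3 + (4*P - P*l/2) = 3 + 4*P - P*l/2)
m = 11
d(6, -7)*(m - 48) = (3 + 4*(-7) - ½*(-7)*6)*(11 - 48) = (3 - 28 + 21)*(-37) = -4*(-37) = 148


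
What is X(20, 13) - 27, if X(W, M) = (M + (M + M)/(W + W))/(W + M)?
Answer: -5849/220 ≈ -26.586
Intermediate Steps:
X(W, M) = (M + M/W)/(M + W) (X(W, M) = (M + (2*M)/((2*W)))/(M + W) = (M + (2*M)*(1/(2*W)))/(M + W) = (M + M/W)/(M + W))
X(20, 13) - 27 = 13*(1 + 20)/(20*(13 + 20)) - 27 = 13*(1/20)*21/33 - 27 = 13*(1/20)*(1/33)*21 - 27 = 91/220 - 27 = -5849/220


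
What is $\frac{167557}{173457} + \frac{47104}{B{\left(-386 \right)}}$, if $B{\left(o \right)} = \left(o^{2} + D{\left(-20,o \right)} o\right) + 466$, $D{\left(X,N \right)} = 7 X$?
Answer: $\frac{7044783857}{5883141069} \approx 1.1975$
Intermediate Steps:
$B{\left(o \right)} = 466 + o^{2} - 140 o$ ($B{\left(o \right)} = \left(o^{2} + 7 \left(-20\right) o\right) + 466 = \left(o^{2} - 140 o\right) + 466 = 466 + o^{2} - 140 o$)
$\frac{167557}{173457} + \frac{47104}{B{\left(-386 \right)}} = \frac{167557}{173457} + \frac{47104}{466 + \left(-386\right)^{2} - -54040} = 167557 \cdot \frac{1}{173457} + \frac{47104}{466 + 148996 + 54040} = \frac{167557}{173457} + \frac{47104}{203502} = \frac{167557}{173457} + 47104 \cdot \frac{1}{203502} = \frac{167557}{173457} + \frac{23552}{101751} = \frac{7044783857}{5883141069}$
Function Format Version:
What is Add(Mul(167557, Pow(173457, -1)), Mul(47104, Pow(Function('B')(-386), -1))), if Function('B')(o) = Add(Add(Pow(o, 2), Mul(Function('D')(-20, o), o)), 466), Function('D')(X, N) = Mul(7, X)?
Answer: Rational(7044783857, 5883141069) ≈ 1.1975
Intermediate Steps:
Function('B')(o) = Add(466, Pow(o, 2), Mul(-140, o)) (Function('B')(o) = Add(Add(Pow(o, 2), Mul(Mul(7, -20), o)), 466) = Add(Add(Pow(o, 2), Mul(-140, o)), 466) = Add(466, Pow(o, 2), Mul(-140, o)))
Add(Mul(167557, Pow(173457, -1)), Mul(47104, Pow(Function('B')(-386), -1))) = Add(Mul(167557, Pow(173457, -1)), Mul(47104, Pow(Add(466, Pow(-386, 2), Mul(-140, -386)), -1))) = Add(Mul(167557, Rational(1, 173457)), Mul(47104, Pow(Add(466, 148996, 54040), -1))) = Add(Rational(167557, 173457), Mul(47104, Pow(203502, -1))) = Add(Rational(167557, 173457), Mul(47104, Rational(1, 203502))) = Add(Rational(167557, 173457), Rational(23552, 101751)) = Rational(7044783857, 5883141069)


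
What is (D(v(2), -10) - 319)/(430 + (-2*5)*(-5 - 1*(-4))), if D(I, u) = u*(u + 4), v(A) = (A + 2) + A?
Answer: -259/440 ≈ -0.58864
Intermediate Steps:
v(A) = 2 + 2*A (v(A) = (2 + A) + A = 2 + 2*A)
D(I, u) = u*(4 + u)
(D(v(2), -10) - 319)/(430 + (-2*5)*(-5 - 1*(-4))) = (-10*(4 - 10) - 319)/(430 + (-2*5)*(-5 - 1*(-4))) = (-10*(-6) - 319)/(430 - 10*(-5 + 4)) = (60 - 319)/(430 - 10*(-1)) = -259/(430 + 10) = -259/440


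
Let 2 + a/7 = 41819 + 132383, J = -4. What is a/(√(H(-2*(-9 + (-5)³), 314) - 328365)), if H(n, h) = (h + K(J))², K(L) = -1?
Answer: -609700*I*√57599/57599 ≈ -2540.4*I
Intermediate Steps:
a = 1219400 (a = -14 + 7*(41819 + 132383) = -14 + 7*174202 = -14 + 1219414 = 1219400)
H(n, h) = (-1 + h)² (H(n, h) = (h - 1)² = (-1 + h)²)
a/(√(H(-2*(-9 + (-5)³), 314) - 328365)) = 1219400/(√((-1 + 314)² - 328365)) = 1219400/(√(313² - 328365)) = 1219400/(√(97969 - 328365)) = 1219400/(√(-230396)) = 1219400/((2*I*√57599)) = 1219400*(-I*√57599/115198) = -609700*I*√57599/57599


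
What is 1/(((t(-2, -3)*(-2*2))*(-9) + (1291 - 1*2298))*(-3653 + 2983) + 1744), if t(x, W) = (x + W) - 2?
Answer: 1/845274 ≈ 1.1830e-6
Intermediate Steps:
t(x, W) = -2 + W + x (t(x, W) = (W + x) - 2 = -2 + W + x)
1/(((t(-2, -3)*(-2*2))*(-9) + (1291 - 1*2298))*(-3653 + 2983) + 1744) = 1/((((-2 - 3 - 2)*(-2*2))*(-9) + (1291 - 1*2298))*(-3653 + 2983) + 1744) = 1/((-7*(-4)*(-9) + (1291 - 2298))*(-670) + 1744) = 1/((28*(-9) - 1007)*(-670) + 1744) = 1/((-252 - 1007)*(-670) + 1744) = 1/(-1259*(-670) + 1744) = 1/(843530 + 1744) = 1/845274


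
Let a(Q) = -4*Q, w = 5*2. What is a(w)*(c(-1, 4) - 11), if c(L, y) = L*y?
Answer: 600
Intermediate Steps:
w = 10
a(w)*(c(-1, 4) - 11) = (-4*10)*(-1*4 - 11) = -40*(-4 - 11) = -40*(-15) = 600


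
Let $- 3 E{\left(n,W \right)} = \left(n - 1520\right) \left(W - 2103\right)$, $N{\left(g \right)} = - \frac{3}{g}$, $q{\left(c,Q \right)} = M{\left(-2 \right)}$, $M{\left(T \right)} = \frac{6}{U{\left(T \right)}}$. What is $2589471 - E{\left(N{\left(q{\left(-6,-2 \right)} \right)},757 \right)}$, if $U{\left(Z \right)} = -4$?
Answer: $3270547$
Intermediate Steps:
$M{\left(T \right)} = - \frac{3}{2}$ ($M{\left(T \right)} = \frac{6}{-4} = 6 \left(- \frac{1}{4}\right) = - \frac{3}{2}$)
$q{\left(c,Q \right)} = - \frac{3}{2}$
$E{\left(n,W \right)} = - \frac{\left(-2103 + W\right) \left(-1520 + n\right)}{3}$ ($E{\left(n,W \right)} = - \frac{\left(n - 1520\right) \left(W - 2103\right)}{3} = - \frac{\left(-1520 + n\right) \left(-2103 + W\right)}{3} = - \frac{\left(-2103 + W\right) \left(-1520 + n\right)}{3}$)
$2589471 - E{\left(N{\left(q{\left(-6,-2 \right)} \right)},757 \right)} = 2589471 - \left(-1065520 + 701 \left(- \frac{3}{- \frac{3}{2}}\right) + \frac{1520}{3} \cdot 757 - \frac{757 \left(- \frac{3}{- \frac{3}{2}}\right)}{3}\right) = 2589471 - \left(-1065520 + 701 \left(\left(-3\right) \left(- \frac{2}{3}\right)\right) + \frac{1150640}{3} - \frac{757 \left(\left(-3\right) \left(- \frac{2}{3}\right)\right)}{3}\right) = 2589471 - \left(-1065520 + 701 \cdot 2 + \frac{1150640}{3} - \frac{757}{3} \cdot 2\right) = 2589471 - \left(-1065520 + 1402 + \frac{1150640}{3} - \frac{1514}{3}\right) = 2589471 - -681076 = 2589471 + 681076 = 3270547$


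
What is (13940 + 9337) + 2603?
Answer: 25880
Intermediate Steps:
(13940 + 9337) + 2603 = 23277 + 2603 = 25880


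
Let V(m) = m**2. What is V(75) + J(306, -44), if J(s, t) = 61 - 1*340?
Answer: 5346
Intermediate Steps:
J(s, t) = -279 (J(s, t) = 61 - 340 = -279)
V(75) + J(306, -44) = 75**2 - 279 = 5625 - 279 = 5346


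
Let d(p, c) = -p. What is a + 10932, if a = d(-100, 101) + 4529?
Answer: 15561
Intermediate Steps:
a = 4629 (a = -1*(-100) + 4529 = 100 + 4529 = 4629)
a + 10932 = 4629 + 10932 = 15561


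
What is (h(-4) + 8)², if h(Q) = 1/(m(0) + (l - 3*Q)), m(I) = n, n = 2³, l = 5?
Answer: 40401/625 ≈ 64.642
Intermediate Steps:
n = 8
m(I) = 8
h(Q) = 1/(13 - 3*Q) (h(Q) = 1/(8 + (5 - 3*Q)) = 1/(13 - 3*Q))
(h(-4) + 8)² = (1/(13 - 3*(-4)) + 8)² = (1/(13 + 12) + 8)² = (1/25 + 8)² = (201/25)² = 40401/625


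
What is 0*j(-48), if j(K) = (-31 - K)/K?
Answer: 0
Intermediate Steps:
j(K) = (-31 - K)/K
0*j(-48) = 0*((-31 - 1*(-48))/(-48)) = 0*(-(-31 + 48)/48) = 0*(-1/48*17) = 0*(-17/48) = 0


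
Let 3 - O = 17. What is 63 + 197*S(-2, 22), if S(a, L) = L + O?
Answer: 1639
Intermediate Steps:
O = -14 (O = 3 - 1*17 = 3 - 17 = -14)
S(a, L) = -14 + L (S(a, L) = L - 14 = -14 + L)
63 + 197*S(-2, 22) = 63 + 197*(-14 + 22) = 63 + 197*8 = 63 + 1576 = 1639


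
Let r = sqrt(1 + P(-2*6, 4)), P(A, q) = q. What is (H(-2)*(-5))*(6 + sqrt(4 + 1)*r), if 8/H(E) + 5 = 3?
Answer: 220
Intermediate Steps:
H(E) = -4 (H(E) = 8/(-5 + 3) = 8/(-2) = 8*(-1/2) = -4)
r = sqrt(5) (r = sqrt(1 + 4) = sqrt(5) ≈ 2.2361)
(H(-2)*(-5))*(6 + sqrt(4 + 1)*r) = (-4*(-5))*(6 + sqrt(4 + 1)*sqrt(5)) = 20*(6 + sqrt(5)*sqrt(5)) = 20*(6 + 5) = 20*11 = 220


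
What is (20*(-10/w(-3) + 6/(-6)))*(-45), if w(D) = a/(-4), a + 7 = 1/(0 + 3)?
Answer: 6300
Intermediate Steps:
a = -20/3 (a = -7 + 1/(0 + 3) = -7 + 1/3 = -7 + ⅓ = -20/3 ≈ -6.6667)
w(D) = 5/3 (w(D) = -20/3/(-4) = -20/3*(-¼) = 5/3)
(20*(-10/w(-3) + 6/(-6)))*(-45) = (20*(-10/5/3 + 6/(-6)))*(-45) = (20*(-10*⅗ + 6*(-⅙)))*(-45) = (20*(-6 - 1))*(-45) = (20*(-7))*(-45) = -140*(-45) = 6300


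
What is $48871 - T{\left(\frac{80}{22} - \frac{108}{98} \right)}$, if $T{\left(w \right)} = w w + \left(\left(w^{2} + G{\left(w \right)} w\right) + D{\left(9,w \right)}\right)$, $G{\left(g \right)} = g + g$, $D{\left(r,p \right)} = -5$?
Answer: $\frac{14192040572}{290521} \approx 48850.0$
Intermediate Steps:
$G{\left(g \right)} = 2 g$
$T{\left(w \right)} = -5 + 4 w^{2}$ ($T{\left(w \right)} = w w - \left(5 - w^{2} - 2 w w\right) = w^{2} + \left(\left(w^{2} + 2 w^{2}\right) - 5\right) = w^{2} + \left(3 w^{2} - 5\right) = w^{2} + \left(-5 + 3 w^{2}\right) = -5 + 4 w^{2}$)
$48871 - T{\left(\frac{80}{22} - \frac{108}{98} \right)} = 48871 - \left(-5 + 4 \left(\frac{80}{22} - \frac{108}{98}\right)^{2}\right) = 48871 - \left(-5 + 4 \left(80 \cdot \frac{1}{22} - \frac{54}{49}\right)^{2}\right) = 48871 - \left(-5 + 4 \left(\frac{40}{11} - \frac{54}{49}\right)^{2}\right) = 48871 - \left(-5 + 4 \left(\frac{1366}{539}\right)^{2}\right) = 48871 - \left(-5 + 4 \cdot \frac{1865956}{290521}\right) = 48871 - \left(-5 + \frac{7463824}{290521}\right) = 48871 - \frac{6011219}{290521} = \frac{14192040572}{290521}$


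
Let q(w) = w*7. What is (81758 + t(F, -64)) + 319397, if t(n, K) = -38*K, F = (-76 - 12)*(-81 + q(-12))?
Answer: 403587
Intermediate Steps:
q(w) = 7*w
F = 14520 (F = (-76 - 12)*(-81 + 7*(-12)) = -88*(-81 - 84) = -88*(-165) = 14520)
(81758 + t(F, -64)) + 319397 = (81758 - 38*(-64)) + 319397 = (81758 + 2432) + 319397 = 84190 + 319397 = 403587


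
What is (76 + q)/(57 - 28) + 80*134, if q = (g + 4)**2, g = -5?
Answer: 310957/29 ≈ 10723.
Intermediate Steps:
q = 1 (q = (-5 + 4)**2 = (-1)**2 = 1)
(76 + q)/(57 - 28) + 80*134 = (76 + 1)/(57 - 28) + 80*134 = 77/29 + 10720 = 310957/29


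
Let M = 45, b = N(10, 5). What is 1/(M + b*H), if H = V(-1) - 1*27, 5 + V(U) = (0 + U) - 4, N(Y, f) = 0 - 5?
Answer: 1/230 ≈ 0.0043478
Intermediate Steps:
N(Y, f) = -5
b = -5
V(U) = -9 + U (V(U) = -5 + ((0 + U) - 4) = -5 + (U - 4) = -5 + (-4 + U) = -9 + U)
H = -37 (H = (-9 - 1) - 1*27 = -10 - 27 = -37)
1/(M + b*H) = 1/(45 - 5*(-37)) = 1/(45 + 185) = 1/230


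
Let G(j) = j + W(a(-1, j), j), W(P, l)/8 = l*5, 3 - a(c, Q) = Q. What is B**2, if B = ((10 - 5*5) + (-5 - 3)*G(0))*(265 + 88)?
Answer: 28037025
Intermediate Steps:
a(c, Q) = 3 - Q
W(P, l) = 40*l (W(P, l) = 8*(l*5) = 8*(5*l) = 40*l)
G(j) = 41*j (G(j) = j + 40*j = 41*j)
B = -5295 (B = ((10 - 5*5) + (-5 - 3)*(41*0))*(265 + 88) = ((10 - 25) - 8*0)*353 = (-15 + 0)*353 = -15*353 = -5295)
B**2 = (-5295)**2 = 28037025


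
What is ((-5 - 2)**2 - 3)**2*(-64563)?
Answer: -136615308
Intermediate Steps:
((-5 - 2)**2 - 3)**2*(-64563) = ((-7)**2 - 3)**2*(-64563) = (49 - 3)**2*(-64563) = 46**2*(-64563) = 2116*(-64563) = -136615308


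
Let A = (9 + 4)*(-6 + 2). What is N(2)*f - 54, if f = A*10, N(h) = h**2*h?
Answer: -4214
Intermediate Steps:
N(h) = h**3
A = -52 (A = 13*(-4) = -52)
f = -520 (f = -52*10 = -520)
N(2)*f - 54 = 2**3*(-520) - 54 = 8*(-520) - 54 = -4160 - 54 = -4214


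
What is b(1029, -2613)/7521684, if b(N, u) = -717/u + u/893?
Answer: -515624/1462597095063 ≈ -3.5254e-7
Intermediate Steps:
b(N, u) = -717/u + u/893 (b(N, u) = -717/u + u*(1/893) = -717/u + u/893)
b(1029, -2613)/7521684 = (-717/(-2613) + (1/893)*(-2613))/7521684 = (-717*(-1/2613) - 2613/893)*(1/7521684) = (239/871 - 2613/893)*(1/7521684) = -2062496/777803*1/7521684 = -515624/1462597095063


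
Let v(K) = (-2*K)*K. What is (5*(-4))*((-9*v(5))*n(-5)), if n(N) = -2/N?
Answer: -3600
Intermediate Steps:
v(K) = -2*K²
(5*(-4))*((-9*v(5))*n(-5)) = (5*(-4))*((-(-18)*5²)*(-2/(-5))) = -20*(-(-18)*25)*(-2*(-⅕)) = -20*(-9*(-50))*2/5 = -9000*2/5 = -20*180 = -3600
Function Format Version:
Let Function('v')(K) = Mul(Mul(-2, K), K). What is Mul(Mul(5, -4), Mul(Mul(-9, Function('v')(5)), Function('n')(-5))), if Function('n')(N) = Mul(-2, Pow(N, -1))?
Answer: -3600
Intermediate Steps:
Function('v')(K) = Mul(-2, Pow(K, 2))
Mul(Mul(5, -4), Mul(Mul(-9, Function('v')(5)), Function('n')(-5))) = Mul(Mul(5, -4), Mul(Mul(-9, Mul(-2, Pow(5, 2))), Mul(-2, Pow(-5, -1)))) = Mul(-20, Mul(Mul(-9, Mul(-2, 25)), Mul(-2, Rational(-1, 5)))) = Mul(-20, Mul(Mul(-9, -50), Rational(2, 5))) = Mul(-20, Mul(450, Rational(2, 5))) = Mul(-20, 180) = -3600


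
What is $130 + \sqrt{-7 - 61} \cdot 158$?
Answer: $130 + 316 i \sqrt{17} \approx 130.0 + 1302.9 i$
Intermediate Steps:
$130 + \sqrt{-7 - 61} \cdot 158 = 130 + \sqrt{-68} \cdot 158 = 130 + 2 i \sqrt{17} \cdot 158 = 130 + 316 i \sqrt{17}$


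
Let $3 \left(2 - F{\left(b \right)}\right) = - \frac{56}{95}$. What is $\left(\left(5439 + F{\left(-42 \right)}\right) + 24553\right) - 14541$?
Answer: $\frac{4404161}{285} \approx 15453.0$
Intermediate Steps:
$F{\left(b \right)} = \frac{626}{285}$ ($F{\left(b \right)} = 2 - \frac{\left(-56\right) \frac{1}{95}}{3} = 2 - - \frac{56}{285} = 2 + \frac{56}{285} = \frac{626}{285}$)
$\left(\left(5439 + F{\left(-42 \right)}\right) + 24553\right) - 14541 = \left(\left(5439 + \frac{626}{285}\right) + 24553\right) - 14541 = \left(\frac{1550741}{285} + 24553\right) - 14541 = \frac{8548346}{285} - 14541 = \frac{4404161}{285}$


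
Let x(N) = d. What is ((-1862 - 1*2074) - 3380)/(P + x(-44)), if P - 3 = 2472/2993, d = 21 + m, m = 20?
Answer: -5474197/33541 ≈ -163.21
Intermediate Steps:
d = 41 (d = 21 + 20 = 41)
x(N) = 41
P = 11451/2993 (P = 3 + 2472/2993 = 11451/2993 ≈ 3.8259)
((-1862 - 1*2074) - 3380)/(P + x(-44)) = ((-1862 - 1*2074) - 3380)/(11451/2993 + 41) = ((-1862 - 2074) - 3380)/(134164/2993) = (-3936 - 3380)*(2993/134164) = -7316*2993/134164 = -5474197/33541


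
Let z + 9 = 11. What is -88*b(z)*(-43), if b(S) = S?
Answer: 7568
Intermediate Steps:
z = 2 (z = -9 + 11 = 2)
-88*b(z)*(-43) = -88*2*(-43) = -176*(-43) = 7568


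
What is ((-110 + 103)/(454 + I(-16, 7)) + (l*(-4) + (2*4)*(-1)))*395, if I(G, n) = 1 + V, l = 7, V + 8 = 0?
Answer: -6359105/447 ≈ -14226.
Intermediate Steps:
V = -8 (V = -8 + 0 = -8)
I(G, n) = -7 (I(G, n) = 1 - 8 = -7)
((-110 + 103)/(454 + I(-16, 7)) + (l*(-4) + (2*4)*(-1)))*395 = ((-110 + 103)/(454 - 7) + (7*(-4) + (2*4)*(-1)))*395 = (-7/447 + (-28 + 8*(-1)))*395 = (-7*1/447 + (-28 - 8))*395 = (-7/447 - 36)*395 = -16099/447*395 = -6359105/447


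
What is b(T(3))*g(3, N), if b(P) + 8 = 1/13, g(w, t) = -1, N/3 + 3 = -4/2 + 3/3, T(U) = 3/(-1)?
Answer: 103/13 ≈ 7.9231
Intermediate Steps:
T(U) = -3 (T(U) = 3*(-1) = -3)
N = -12 (N = -9 + 3*(-4/2 + 3/3) = -9 + 3*(-4*½ + 3*(⅓)) = -9 + 3*(-2 + 1) = -9 + 3*(-1) = -9 - 3 = -12)
b(P) = -103/13 (b(P) = -8 + 1/13 = -103/13)
b(T(3))*g(3, N) = -103/13*(-1) = 103/13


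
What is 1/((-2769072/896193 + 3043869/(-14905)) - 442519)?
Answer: -4452585555/1971276762916004 ≈ -2.2587e-6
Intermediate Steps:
1/((-2769072/896193 + 3043869/(-14905)) - 442519) = 1/((-2769072*1/896193 + 3043869*(-1/14905)) - 442519) = 1/((-923024/298731 - 3043869/14905) - 442519) = 1/(-923055702959/4452585555 - 442519) = 1/(-1971276762916004/4452585555) = -4452585555/1971276762916004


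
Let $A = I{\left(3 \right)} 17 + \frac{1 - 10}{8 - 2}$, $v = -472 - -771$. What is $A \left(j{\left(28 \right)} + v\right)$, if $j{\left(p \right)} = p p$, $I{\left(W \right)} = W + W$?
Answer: $\frac{217683}{2} \approx 1.0884 \cdot 10^{5}$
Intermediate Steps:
$I{\left(W \right)} = 2 W$
$j{\left(p \right)} = p^{2}$
$v = 299$ ($v = -472 + 771 = 299$)
$A = \frac{201}{2}$ ($A = 2 \cdot 3 \cdot 17 + \frac{1 - 10}{8 - 2} = 6 \cdot 17 - \frac{9}{6} = 102 - \frac{3}{2} = \frac{201}{2} \approx 100.5$)
$A \left(j{\left(28 \right)} + v\right) = \frac{201 \left(28^{2} + 299\right)}{2} = \frac{201 \left(784 + 299\right)}{2} = \frac{201}{2} \cdot 1083 = \frac{217683}{2}$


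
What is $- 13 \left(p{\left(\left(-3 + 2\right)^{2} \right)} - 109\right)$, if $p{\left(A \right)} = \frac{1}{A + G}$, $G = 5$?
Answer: $\frac{8489}{6} \approx 1414.8$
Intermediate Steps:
$p{\left(A \right)} = \frac{1}{5 + A}$ ($p{\left(A \right)} = \frac{1}{A + 5} = \frac{1}{5 + A}$)
$- 13 \left(p{\left(\left(-3 + 2\right)^{2} \right)} - 109\right) = - 13 \left(\frac{1}{5 + \left(-3 + 2\right)^{2}} - 109\right) = - 13 \left(\frac{1}{5 + \left(-1\right)^{2}} - 109\right) = - 13 \left(\frac{1}{5 + 1} - 109\right) = - 13 \left(\frac{1}{6} - 109\right) = \left(-13\right) \left(- \frac{653}{6}\right) = \frac{8489}{6}$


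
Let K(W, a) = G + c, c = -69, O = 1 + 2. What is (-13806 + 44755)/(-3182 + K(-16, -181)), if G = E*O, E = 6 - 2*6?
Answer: -30949/3269 ≈ -9.4674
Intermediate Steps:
O = 3
E = -6 (E = 6 - 12 = -6)
G = -18 (G = -6*3 = -18)
K(W, a) = -87 (K(W, a) = -18 - 69 = -87)
(-13806 + 44755)/(-3182 + K(-16, -181)) = (-13806 + 44755)/(-3182 - 87) = 30949/(-3269) = 30949*(-1/3269) = -30949/3269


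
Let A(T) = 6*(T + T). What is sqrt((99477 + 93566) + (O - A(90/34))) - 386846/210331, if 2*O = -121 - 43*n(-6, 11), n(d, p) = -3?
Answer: -386846/210331 + sqrt(55781403)/17 ≈ 437.50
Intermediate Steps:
A(T) = 12*T (A(T) = 6*(2*T) = 12*T)
O = 4 (O = (-121 - 43*(-3))/2 = (-121 + 129)/2 = (1/2)*8 = 4)
sqrt((99477 + 93566) + (O - A(90/34))) - 386846/210331 = sqrt((99477 + 93566) + (4 - 12*90/34)) - 386846/210331 = sqrt(193043 + (4 - 12*90*(1/34))) - 386846/210331 = sqrt(193043 + (4 - 12*45/17)) - 1*386846/210331 = sqrt(193043 + (4 - 1*540/17)) - 386846/210331 = sqrt(193043 + (4 - 540/17)) - 386846/210331 = sqrt(193043 - 472/17) - 386846/210331 = sqrt(3281259/17) - 386846/210331 = sqrt(55781403)/17 - 386846/210331 = -386846/210331 + sqrt(55781403)/17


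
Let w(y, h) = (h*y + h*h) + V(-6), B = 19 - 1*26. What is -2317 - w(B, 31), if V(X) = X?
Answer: -3055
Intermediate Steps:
B = -7 (B = 19 - 26 = -7)
w(y, h) = -6 + h² + h*y (w(y, h) = (h*y + h*h) - 6 = (h*y + h²) - 6 = (h² + h*y) - 6 = -6 + h² + h*y)
-2317 - w(B, 31) = -2317 - (-6 + 31² + 31*(-7)) = -2317 - (-6 + 961 - 217) = -2317 - 1*738 = -2317 - 738 = -3055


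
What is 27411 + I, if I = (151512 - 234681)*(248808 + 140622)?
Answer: -32388476259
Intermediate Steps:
I = -32388503670 (I = -83169*389430 = -32388503670)
27411 + I = 27411 - 32388503670 = -32388476259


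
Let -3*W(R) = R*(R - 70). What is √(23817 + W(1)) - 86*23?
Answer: -1978 + 4*√1490 ≈ -1823.6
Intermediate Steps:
W(R) = -R*(-70 + R)/3 (W(R) = -R*(R - 70)/3 = -R*(-70 + R)/3)
√(23817 + W(1)) - 86*23 = √(23817 + (⅓)*1*(70 - 1*1)) - 86*23 = √(23817 + (⅓)*1*(70 - 1)) - 1978 = √(23817 + (⅓)*1*69) - 1978 = √(23817 + 23) - 1978 = √23840 - 1978 = 4*√1490 - 1978 = -1978 + 4*√1490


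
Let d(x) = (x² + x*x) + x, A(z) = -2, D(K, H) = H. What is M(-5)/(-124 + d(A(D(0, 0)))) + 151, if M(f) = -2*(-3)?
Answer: 8906/59 ≈ 150.95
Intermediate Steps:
M(f) = 6
d(x) = x + 2*x² (d(x) = (x² + x²) + x = 2*x² + x = x + 2*x²)
M(-5)/(-124 + d(A(D(0, 0)))) + 151 = 6/(-124 - 2*(1 + 2*(-2))) + 151 = 6/(-124 - 2*(1 - 4)) + 151 = 6/(-124 - 2*(-3)) + 151 = 6/(-124 + 6) + 151 = 6/(-118) + 151 = 6*(-1/118) + 151 = -3/59 + 151 = 8906/59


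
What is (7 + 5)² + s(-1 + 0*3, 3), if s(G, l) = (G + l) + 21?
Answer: 167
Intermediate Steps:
s(G, l) = 21 + G + l
(7 + 5)² + s(-1 + 0*3, 3) = (7 + 5)² + (21 + (-1 + 0*3) + 3) = 12² + (21 + (-1 + 0) + 3) = 144 + (21 - 1 + 3) = 144 + 23 = 167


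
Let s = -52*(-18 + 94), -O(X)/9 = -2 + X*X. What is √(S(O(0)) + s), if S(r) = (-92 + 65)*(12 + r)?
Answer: I*√4762 ≈ 69.007*I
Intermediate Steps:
O(X) = 18 - 9*X² (O(X) = -9*(-2 + X*X) = -9*(-2 + X²) = 18 - 9*X²)
S(r) = -324 - 27*r (S(r) = -27*(12 + r) = -324 - 27*r)
s = -3952 (s = -52*76 = -3952)
√(S(O(0)) + s) = √((-324 - 27*(18 - 9*0²)) - 3952) = √((-324 - 27*(18 - 9*0)) - 3952) = √((-324 - 27*(18 + 0)) - 3952) = √((-324 - 27*18) - 3952) = √((-324 - 486) - 3952) = √(-810 - 3952) = √(-4762) = I*√4762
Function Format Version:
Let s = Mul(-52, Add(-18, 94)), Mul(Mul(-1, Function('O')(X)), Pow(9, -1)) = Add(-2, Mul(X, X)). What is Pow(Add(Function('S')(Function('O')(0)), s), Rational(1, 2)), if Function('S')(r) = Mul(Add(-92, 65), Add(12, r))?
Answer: Mul(I, Pow(4762, Rational(1, 2))) ≈ Mul(69.007, I)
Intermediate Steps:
Function('O')(X) = Add(18, Mul(-9, Pow(X, 2))) (Function('O')(X) = Mul(-9, Add(-2, Mul(X, X))) = Mul(-9, Add(-2, Pow(X, 2))) = Add(18, Mul(-9, Pow(X, 2))))
Function('S')(r) = Add(-324, Mul(-27, r)) (Function('S')(r) = Mul(-27, Add(12, r)) = Add(-324, Mul(-27, r)))
s = -3952 (s = Mul(-52, 76) = -3952)
Pow(Add(Function('S')(Function('O')(0)), s), Rational(1, 2)) = Pow(Add(Add(-324, Mul(-27, Add(18, Mul(-9, Pow(0, 2))))), -3952), Rational(1, 2)) = Pow(Add(Add(-324, Mul(-27, Add(18, Mul(-9, 0)))), -3952), Rational(1, 2)) = Pow(Add(Add(-324, Mul(-27, Add(18, 0))), -3952), Rational(1, 2)) = Pow(Add(Add(-324, Mul(-27, 18)), -3952), Rational(1, 2)) = Pow(Add(Add(-324, -486), -3952), Rational(1, 2)) = Pow(Add(-810, -3952), Rational(1, 2)) = Pow(-4762, Rational(1, 2)) = Mul(I, Pow(4762, Rational(1, 2)))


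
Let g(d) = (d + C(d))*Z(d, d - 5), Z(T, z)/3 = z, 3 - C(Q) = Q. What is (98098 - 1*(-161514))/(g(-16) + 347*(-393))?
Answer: -64903/34140 ≈ -1.9011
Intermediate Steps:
C(Q) = 3 - Q
Z(T, z) = 3*z
g(d) = -45 + 9*d (g(d) = (d + (3 - d))*(3*(d - 5)) = 3*(3*(-5 + d)) = 3*(-15 + 3*d) = -45 + 9*d)
(98098 - 1*(-161514))/(g(-16) + 347*(-393)) = (98098 - 1*(-161514))/((-45 + 9*(-16)) + 347*(-393)) = (98098 + 161514)/((-45 - 144) - 136371) = 259612/(-189 - 136371) = 259612/(-136560) = 259612*(-1/136560) = -64903/34140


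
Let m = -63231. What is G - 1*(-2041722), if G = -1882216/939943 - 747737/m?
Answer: 121347341463783521/59433535833 ≈ 2.0417e+6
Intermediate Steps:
G = 583815759095/59433535833 (G = -1882216/939943 - 747737/(-63231) = -1882216*1/939943 - 747737*(-1/63231) = -1882216/939943 + 747737/63231 = 583815759095/59433535833 ≈ 9.8230)
G - 1*(-2041722) = 583815759095/59433535833 - 1*(-2041722) = 583815759095/59433535833 + 2041722 = 121347341463783521/59433535833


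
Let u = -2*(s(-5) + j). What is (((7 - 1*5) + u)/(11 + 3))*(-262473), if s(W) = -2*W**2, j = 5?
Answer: -12073758/7 ≈ -1.7248e+6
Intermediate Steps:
u = 90 (u = -2*(-2*(-5)**2 + 5) = -2*(-2*25 + 5) = -2*(-50 + 5) = -2*(-45) = 90)
(((7 - 1*5) + u)/(11 + 3))*(-262473) = (((7 - 1*5) + 90)/(11 + 3))*(-262473) = (((7 - 5) + 90)/14)*(-262473) = ((2 + 90)*(1/14))*(-262473) = (92*(1/14))*(-262473) = (46/7)*(-262473) = -12073758/7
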